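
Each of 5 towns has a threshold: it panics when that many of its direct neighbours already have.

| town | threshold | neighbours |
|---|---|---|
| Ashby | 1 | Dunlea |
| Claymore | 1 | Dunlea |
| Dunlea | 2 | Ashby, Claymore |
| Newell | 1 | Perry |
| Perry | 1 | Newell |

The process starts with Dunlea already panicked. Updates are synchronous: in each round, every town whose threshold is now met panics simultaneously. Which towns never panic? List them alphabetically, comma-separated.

Newell, Perry

Round 1 — Dunlea panics (initial).
Round 2 — checking thresholds:
  Ashby: 1 of 1 neighbours ≥ 1, panics.
  Claymore: 1 of 1 neighbours ≥ 1, panics.
Round 3 — no new panics; cascade stops.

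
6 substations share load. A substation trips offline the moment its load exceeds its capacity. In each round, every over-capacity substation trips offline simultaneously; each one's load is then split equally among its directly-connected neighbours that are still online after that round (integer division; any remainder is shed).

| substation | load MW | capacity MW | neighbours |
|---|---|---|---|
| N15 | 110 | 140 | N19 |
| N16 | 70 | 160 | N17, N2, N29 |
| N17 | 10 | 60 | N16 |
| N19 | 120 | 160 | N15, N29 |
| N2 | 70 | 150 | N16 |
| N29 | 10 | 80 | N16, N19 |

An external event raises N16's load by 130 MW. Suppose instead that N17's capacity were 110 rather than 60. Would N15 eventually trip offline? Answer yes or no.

no

With N17's capacity at 110:
Round 1 — N16 at 200 > 160. N16 trips offline.
  N16 sheds 200 MW to N17, N2, N29: 66 each (2 lost).
    N17: 10+66 = 76 ≤ 110
    N2: 70+66 = 136 ≤ 150
    N29: 10+66 = 76 ≤ 80
No further trips.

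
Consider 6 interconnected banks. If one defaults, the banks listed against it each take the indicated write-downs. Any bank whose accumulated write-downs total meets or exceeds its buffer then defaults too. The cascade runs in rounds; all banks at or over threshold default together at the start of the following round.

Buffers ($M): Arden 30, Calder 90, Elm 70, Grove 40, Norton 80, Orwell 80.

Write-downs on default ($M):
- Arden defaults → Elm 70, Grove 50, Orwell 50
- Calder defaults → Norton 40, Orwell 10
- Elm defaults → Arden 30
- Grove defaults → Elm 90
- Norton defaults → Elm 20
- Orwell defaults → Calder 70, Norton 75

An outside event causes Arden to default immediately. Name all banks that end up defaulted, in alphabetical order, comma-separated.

Round 1 — Arden defaults (initial).
  Elm: +70 → 70 ≥ 70
  Grove: +50 → 50 ≥ 40
  Orwell: +50 → 50 < 80
Round 2 — Elm, Grove default.
No further defaults.

Arden, Elm, Grove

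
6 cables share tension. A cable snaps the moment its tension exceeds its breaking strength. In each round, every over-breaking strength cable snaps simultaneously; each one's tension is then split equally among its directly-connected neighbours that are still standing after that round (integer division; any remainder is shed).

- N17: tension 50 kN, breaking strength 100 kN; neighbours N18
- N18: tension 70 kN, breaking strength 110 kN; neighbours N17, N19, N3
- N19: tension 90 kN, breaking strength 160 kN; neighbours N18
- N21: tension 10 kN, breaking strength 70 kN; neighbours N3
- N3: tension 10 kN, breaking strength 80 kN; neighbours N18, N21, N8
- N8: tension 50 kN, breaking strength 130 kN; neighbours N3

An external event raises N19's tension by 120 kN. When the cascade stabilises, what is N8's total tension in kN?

125

Round 1 — N19 at 210 > 160. N19 snaps.
  N19 sheds 210 kN to N18: 210 each.
    N18: 70+210 = 280 > 110
Round 2 — N18 snaps.
  N18 sheds 280 kN to N17, N3: 140 each.
    N17: 50+140 = 190 > 100
    N3: 10+140 = 150 > 80
Round 3 — N17, N3 snap.
  N17 sheds 190 kN: no online neighbours, lost.
  N3 sheds 150 kN to N21, N8: 75 each.
    N21: 10+75 = 85 > 70
    N8: 50+75 = 125 ≤ 130
Round 4 — N21 snaps.
  N21 sheds 85 kN: no online neighbours, lost.
No further breaks.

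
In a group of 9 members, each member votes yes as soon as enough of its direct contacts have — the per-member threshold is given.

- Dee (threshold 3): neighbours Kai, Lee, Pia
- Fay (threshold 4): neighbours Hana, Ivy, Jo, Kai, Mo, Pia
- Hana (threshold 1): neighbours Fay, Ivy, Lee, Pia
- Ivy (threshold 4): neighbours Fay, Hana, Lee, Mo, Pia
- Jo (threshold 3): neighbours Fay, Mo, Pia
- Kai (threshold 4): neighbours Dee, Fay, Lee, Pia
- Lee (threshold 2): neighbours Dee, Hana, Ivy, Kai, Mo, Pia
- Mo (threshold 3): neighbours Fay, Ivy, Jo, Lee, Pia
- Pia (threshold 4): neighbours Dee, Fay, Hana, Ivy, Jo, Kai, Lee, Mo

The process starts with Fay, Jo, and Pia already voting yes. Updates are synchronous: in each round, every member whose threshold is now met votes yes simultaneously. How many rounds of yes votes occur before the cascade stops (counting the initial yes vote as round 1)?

Round 1 — Fay, Jo, Pia vote yes (initial).
Round 2 — checking thresholds:
  Dee: 1 of 3 neighbours < 3, holds.
  Hana: 2 of 4 neighbours ≥ 1, votes yes.
  Ivy: 2 of 5 neighbours < 4, holds.
  Kai: 2 of 4 neighbours < 4, holds.
  Lee: 1 of 6 neighbours < 2, holds.
  Mo: 3 of 5 neighbours ≥ 3, votes yes.
Round 3 — checking thresholds:
  Dee: 1 of 3 neighbours < 3, holds.
  Ivy: 4 of 5 neighbours ≥ 4, votes yes.
  Kai: 2 of 4 neighbours < 4, holds.
  Lee: 3 of 6 neighbours ≥ 2, votes yes.
Round 4 — no new yes votes; cascade stops.

3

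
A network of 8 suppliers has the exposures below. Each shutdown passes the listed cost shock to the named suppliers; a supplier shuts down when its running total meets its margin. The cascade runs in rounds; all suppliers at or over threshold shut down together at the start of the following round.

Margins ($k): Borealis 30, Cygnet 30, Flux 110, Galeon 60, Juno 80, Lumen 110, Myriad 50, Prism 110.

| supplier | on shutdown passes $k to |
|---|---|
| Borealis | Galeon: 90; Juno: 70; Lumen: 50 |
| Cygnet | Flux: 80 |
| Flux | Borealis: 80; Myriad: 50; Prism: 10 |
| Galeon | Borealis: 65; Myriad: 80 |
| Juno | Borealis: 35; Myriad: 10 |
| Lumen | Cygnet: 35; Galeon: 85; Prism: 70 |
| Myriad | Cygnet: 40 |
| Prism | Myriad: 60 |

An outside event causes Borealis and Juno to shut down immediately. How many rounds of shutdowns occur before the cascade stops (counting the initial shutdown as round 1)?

4

Round 1 — Borealis, Juno shut down (initial).
  Galeon: +90 → 90 ≥ 60
  Lumen: +50 → 50 < 110
  Myriad: +10 → 10 < 50
Round 2 — Galeon shuts down.
  Myriad: +80 → 90 ≥ 50
Round 3 — Myriad shuts down.
  Cygnet: +40 → 40 ≥ 30
Round 4 — Cygnet shuts down.
  Flux: +80 → 80 < 110
No further shutdowns.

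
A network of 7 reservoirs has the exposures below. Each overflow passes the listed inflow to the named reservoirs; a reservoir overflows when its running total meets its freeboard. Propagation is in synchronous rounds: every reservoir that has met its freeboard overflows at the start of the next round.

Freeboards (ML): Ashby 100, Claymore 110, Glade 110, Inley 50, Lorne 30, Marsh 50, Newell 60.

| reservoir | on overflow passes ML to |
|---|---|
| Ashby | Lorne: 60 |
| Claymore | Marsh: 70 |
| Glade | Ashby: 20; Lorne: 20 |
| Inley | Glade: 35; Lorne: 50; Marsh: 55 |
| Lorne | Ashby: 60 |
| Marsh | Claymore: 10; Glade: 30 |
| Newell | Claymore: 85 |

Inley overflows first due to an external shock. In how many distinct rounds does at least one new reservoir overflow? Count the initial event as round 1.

Round 1 — Inley overflows (initial).
  Glade: +35 → 35 < 110
  Lorne: +50 → 50 ≥ 30
  Marsh: +55 → 55 ≥ 50
Round 2 — Lorne, Marsh overflow.
  Ashby: +60 → 60 < 100
  Claymore: +10 → 10 < 110
  Glade: +30 → 65 < 110
No further overflows.

2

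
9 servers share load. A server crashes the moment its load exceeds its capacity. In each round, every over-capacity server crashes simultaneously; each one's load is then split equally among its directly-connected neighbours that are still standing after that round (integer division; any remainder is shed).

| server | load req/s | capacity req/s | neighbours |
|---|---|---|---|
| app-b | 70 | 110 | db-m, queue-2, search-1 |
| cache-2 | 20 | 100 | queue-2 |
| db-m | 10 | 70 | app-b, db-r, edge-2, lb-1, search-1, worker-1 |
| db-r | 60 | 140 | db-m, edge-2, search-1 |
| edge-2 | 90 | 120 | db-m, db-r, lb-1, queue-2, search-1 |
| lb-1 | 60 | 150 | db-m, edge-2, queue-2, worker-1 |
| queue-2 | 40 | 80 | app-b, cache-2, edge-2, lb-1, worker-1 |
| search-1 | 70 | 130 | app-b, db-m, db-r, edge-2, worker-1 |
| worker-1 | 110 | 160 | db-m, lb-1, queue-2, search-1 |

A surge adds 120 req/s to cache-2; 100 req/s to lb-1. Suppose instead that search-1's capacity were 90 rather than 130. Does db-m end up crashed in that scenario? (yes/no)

yes

With search-1's capacity at 90:
Round 1 — cache-2 at 140 > 100; lb-1 at 160 > 150. cache-2, lb-1 crash.
  cache-2 sheds 140 req/s to queue-2: 140 each.
    queue-2: 40+140 = 180 > 80
  lb-1 sheds 160 req/s to db-m, edge-2, queue-2, worker-1: 40 each.
    db-m: 10+40 = 50 ≤ 70
    edge-2: 90+40 = 130 > 120
    queue-2: 180+40 = 220 > 80
    worker-1: 110+40 = 150 ≤ 160
Round 2 — edge-2, queue-2 crash.
  edge-2 sheds 130 req/s to db-m, db-r, search-1: 43 each (1 lost).
    db-m: 50+43 = 93 > 70
    db-r: 60+43 = 103 ≤ 140
    search-1: 70+43 = 113 > 90
  queue-2 sheds 220 req/s to app-b, worker-1: 110 each.
    app-b: 70+110 = 180 > 110
    worker-1: 150+110 = 260 > 160
Round 3 — app-b, db-m, search-1, worker-1 crash.
  app-b sheds 180 req/s: no online neighbours, lost.
  db-m sheds 93 req/s to db-r: 93 each.
    db-r: 103+93 = 196 > 140
  search-1 sheds 113 req/s to db-r: 113 each.
    db-r: 196+113 = 309 > 140
  worker-1 sheds 260 req/s: no online neighbours, lost.
Round 4 — db-r crashes.
  db-r sheds 309 req/s: no online neighbours, lost.
No further crashes.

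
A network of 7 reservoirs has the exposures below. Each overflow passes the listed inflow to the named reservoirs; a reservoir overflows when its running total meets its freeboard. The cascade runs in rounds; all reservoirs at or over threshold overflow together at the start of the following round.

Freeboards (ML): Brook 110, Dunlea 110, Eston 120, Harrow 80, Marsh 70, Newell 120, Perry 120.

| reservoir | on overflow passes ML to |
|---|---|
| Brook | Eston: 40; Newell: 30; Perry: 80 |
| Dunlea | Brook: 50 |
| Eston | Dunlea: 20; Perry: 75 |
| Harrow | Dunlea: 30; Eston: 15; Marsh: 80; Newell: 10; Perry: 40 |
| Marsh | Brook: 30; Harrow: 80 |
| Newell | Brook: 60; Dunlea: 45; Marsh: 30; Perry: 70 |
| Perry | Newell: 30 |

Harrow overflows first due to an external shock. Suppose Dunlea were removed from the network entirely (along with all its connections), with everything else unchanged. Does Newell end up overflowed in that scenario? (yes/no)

no

With Dunlea removed:
Round 1 — Harrow overflows (initial).
  Eston: +15 → 15 < 120
  Marsh: +80 → 80 ≥ 70
  Newell: +10 → 10 < 120
  Perry: +40 → 40 < 120
Round 2 — Marsh overflows.
  Brook: +30 → 30 < 110
No further overflows.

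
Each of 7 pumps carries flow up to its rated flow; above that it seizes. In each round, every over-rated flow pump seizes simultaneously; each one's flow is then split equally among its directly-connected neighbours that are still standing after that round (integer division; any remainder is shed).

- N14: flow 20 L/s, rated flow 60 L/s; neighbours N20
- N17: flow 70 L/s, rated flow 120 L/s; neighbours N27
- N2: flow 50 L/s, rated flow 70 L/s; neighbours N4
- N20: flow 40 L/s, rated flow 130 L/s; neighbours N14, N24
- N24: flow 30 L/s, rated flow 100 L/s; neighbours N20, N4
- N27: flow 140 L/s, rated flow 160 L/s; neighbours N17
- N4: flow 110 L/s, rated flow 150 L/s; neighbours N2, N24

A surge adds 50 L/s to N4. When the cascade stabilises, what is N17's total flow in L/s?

70

Round 1 — N4 at 160 > 150. N4 seizes.
  N4 sheds 160 L/s to N2, N24: 80 each.
    N2: 50+80 = 130 > 70
    N24: 30+80 = 110 > 100
Round 2 — N2, N24 seize.
  N2 sheds 130 L/s: no online neighbours, lost.
  N24 sheds 110 L/s to N20: 110 each.
    N20: 40+110 = 150 > 130
Round 3 — N20 seizes.
  N20 sheds 150 L/s to N14: 150 each.
    N14: 20+150 = 170 > 60
Round 4 — N14 seizes.
  N14 sheds 170 L/s: no online neighbours, lost.
No further seizures.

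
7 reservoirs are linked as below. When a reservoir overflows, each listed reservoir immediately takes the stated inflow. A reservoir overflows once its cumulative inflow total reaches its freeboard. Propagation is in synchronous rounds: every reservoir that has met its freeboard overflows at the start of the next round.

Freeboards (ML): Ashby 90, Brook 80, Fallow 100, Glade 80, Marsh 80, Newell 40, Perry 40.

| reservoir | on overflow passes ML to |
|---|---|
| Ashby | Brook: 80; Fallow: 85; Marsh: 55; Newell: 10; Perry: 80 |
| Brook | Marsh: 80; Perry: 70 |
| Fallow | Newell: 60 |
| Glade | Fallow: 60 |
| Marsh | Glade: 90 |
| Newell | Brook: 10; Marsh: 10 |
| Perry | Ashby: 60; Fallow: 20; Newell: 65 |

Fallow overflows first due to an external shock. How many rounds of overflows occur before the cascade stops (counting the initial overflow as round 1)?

2

Round 1 — Fallow overflows (initial).
  Newell: +60 → 60 ≥ 40
Round 2 — Newell overflows.
  Brook: +10 → 10 < 80
  Marsh: +10 → 10 < 80
No further overflows.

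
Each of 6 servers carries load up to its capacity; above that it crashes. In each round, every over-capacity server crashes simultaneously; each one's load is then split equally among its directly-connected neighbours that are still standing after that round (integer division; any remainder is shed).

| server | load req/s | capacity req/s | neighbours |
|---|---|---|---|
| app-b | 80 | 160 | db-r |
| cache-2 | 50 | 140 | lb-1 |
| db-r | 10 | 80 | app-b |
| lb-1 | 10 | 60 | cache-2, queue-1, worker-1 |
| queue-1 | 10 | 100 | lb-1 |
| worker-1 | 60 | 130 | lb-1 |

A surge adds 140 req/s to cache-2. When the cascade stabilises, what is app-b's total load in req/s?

80

Round 1 — cache-2 at 190 > 140. cache-2 crashes.
  cache-2 sheds 190 req/s to lb-1: 190 each.
    lb-1: 10+190 = 200 > 60
Round 2 — lb-1 crashes.
  lb-1 sheds 200 req/s to queue-1, worker-1: 100 each.
    queue-1: 10+100 = 110 > 100
    worker-1: 60+100 = 160 > 130
Round 3 — queue-1, worker-1 crash.
  queue-1 sheds 110 req/s: no online neighbours, lost.
  worker-1 sheds 160 req/s: no online neighbours, lost.
No further crashes.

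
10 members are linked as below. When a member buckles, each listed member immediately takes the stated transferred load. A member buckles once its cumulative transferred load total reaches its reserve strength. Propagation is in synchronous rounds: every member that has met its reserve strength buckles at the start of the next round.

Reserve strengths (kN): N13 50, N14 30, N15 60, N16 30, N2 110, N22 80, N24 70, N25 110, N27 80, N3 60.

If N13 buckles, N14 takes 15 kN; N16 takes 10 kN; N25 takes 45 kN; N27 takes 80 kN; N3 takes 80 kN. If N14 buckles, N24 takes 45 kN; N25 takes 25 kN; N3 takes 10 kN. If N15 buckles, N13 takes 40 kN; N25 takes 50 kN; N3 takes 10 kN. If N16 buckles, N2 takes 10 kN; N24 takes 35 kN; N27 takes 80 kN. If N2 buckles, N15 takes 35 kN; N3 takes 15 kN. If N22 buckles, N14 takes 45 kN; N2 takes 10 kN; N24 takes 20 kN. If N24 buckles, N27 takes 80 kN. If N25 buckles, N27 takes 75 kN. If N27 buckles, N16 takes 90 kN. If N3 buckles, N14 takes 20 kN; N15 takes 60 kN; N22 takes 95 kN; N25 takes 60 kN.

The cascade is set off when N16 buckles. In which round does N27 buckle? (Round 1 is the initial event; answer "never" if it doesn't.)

Round 1 — N16 buckles (initial).
  N2: +10 → 10 < 110
  N24: +35 → 35 < 70
  N27: +80 → 80 ≥ 80
Round 2 — N27 buckles.
No further bucklings.

2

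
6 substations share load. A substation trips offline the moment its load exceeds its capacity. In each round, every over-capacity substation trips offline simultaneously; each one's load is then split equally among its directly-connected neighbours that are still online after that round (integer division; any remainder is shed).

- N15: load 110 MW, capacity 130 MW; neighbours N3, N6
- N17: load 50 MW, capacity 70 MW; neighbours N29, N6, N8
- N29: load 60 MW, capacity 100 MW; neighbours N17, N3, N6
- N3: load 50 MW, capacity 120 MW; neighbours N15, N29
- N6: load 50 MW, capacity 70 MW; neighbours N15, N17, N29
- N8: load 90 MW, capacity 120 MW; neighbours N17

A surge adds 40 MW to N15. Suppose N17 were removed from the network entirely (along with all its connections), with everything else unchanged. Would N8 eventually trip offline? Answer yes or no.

With N17 removed:
Round 1 — N15 at 150 > 130. N15 trips offline.
  N15 sheds 150 MW to N3, N6: 75 each.
    N3: 50+75 = 125 > 120
    N6: 50+75 = 125 > 70
Round 2 — N3, N6 trip offline.
  N3 sheds 125 MW to N29: 125 each.
    N29: 60+125 = 185 > 100
  N6 sheds 125 MW to N29: 125 each.
    N29: 185+125 = 310 > 100
Round 3 — N29 trips offline.
  N29 sheds 310 MW: no online neighbours, lost.
No further trips.

no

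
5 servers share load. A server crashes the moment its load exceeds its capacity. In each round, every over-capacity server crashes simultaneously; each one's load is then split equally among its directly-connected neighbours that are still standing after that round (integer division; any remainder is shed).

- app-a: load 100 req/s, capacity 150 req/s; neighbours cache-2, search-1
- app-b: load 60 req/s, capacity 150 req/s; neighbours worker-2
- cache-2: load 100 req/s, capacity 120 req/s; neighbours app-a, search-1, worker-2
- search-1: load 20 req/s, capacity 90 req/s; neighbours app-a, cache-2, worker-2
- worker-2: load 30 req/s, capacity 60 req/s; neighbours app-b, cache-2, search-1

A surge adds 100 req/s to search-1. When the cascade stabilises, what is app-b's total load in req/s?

130

Round 1 — search-1 at 120 > 90. search-1 crashes.
  search-1 sheds 120 req/s to app-a, cache-2, worker-2: 40 each.
    app-a: 100+40 = 140 ≤ 150
    cache-2: 100+40 = 140 > 120
    worker-2: 30+40 = 70 > 60
Round 2 — cache-2, worker-2 crash.
  cache-2 sheds 140 req/s to app-a: 140 each.
    app-a: 140+140 = 280 > 150
  worker-2 sheds 70 req/s to app-b: 70 each.
    app-b: 60+70 = 130 ≤ 150
Round 3 — app-a crashes.
  app-a sheds 280 req/s: no online neighbours, lost.
No further crashes.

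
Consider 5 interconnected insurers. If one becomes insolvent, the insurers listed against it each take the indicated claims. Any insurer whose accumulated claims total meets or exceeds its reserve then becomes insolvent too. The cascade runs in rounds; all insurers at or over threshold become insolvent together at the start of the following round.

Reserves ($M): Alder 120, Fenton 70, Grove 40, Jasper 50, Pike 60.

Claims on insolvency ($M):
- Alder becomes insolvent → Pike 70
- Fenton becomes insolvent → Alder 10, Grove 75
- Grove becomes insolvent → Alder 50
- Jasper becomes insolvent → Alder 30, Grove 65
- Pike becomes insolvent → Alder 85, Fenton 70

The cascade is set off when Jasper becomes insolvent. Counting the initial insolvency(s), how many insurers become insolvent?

Round 1 — Jasper becomes insolvent (initial).
  Alder: +30 → 30 < 120
  Grove: +65 → 65 ≥ 40
Round 2 — Grove becomes insolvent.
  Alder: +50 → 80 < 120
No further insolvencies.

2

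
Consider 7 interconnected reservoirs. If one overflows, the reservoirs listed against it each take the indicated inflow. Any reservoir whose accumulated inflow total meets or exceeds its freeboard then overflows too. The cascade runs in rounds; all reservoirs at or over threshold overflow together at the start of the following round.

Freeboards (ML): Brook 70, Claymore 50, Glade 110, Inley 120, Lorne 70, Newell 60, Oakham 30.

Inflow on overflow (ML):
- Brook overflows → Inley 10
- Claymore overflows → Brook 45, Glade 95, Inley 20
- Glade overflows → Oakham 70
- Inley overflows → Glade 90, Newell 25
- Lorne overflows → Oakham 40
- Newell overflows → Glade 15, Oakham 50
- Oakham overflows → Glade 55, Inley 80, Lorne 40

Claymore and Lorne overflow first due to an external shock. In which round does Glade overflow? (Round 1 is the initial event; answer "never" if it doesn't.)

Round 1 — Claymore, Lorne overflow (initial).
  Brook: +45 → 45 < 70
  Glade: +95 → 95 < 110
  Inley: +20 → 20 < 120
  Oakham: +40 → 40 ≥ 30
Round 2 — Oakham overflows.
  Glade: +55 → 150 ≥ 110
  Inley: +80 → 100 < 120
Round 3 — Glade overflows.
No further overflows.

3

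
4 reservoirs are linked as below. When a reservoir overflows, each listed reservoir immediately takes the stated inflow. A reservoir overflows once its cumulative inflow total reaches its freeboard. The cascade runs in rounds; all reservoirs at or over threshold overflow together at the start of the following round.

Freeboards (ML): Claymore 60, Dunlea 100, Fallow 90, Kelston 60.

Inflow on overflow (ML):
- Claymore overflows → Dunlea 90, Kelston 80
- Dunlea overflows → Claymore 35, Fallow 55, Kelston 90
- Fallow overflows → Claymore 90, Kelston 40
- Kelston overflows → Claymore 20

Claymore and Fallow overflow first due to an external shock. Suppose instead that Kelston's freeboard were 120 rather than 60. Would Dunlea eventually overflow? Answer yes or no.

With Kelston's freeboard at 120:
Round 1 — Claymore, Fallow overflow (initial).
  Dunlea: +90 → 90 < 100
  Kelston: +80+40 → 120 ≥ 120
Round 2 — Kelston overflows.
No further overflows.

no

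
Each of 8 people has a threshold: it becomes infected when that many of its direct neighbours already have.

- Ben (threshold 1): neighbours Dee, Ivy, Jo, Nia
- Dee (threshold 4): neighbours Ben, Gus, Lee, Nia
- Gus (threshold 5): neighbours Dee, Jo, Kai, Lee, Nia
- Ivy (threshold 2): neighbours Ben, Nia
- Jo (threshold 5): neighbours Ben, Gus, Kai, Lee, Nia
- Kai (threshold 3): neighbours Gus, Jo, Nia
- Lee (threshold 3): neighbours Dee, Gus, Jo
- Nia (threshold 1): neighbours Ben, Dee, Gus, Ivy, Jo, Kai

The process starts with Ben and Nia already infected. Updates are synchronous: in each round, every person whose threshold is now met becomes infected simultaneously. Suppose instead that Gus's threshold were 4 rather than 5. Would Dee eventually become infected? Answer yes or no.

With Gus's threshold at 4:
Round 1 — Ben, Nia become infected (initial).
Round 2 — checking thresholds:
  Dee: 2 of 4 neighbours < 4, below threshold.
  Gus: 1 of 5 neighbours < 4, below threshold.
  Ivy: 2 of 2 neighbours ≥ 2, becomes infected.
  Jo: 2 of 5 neighbours < 5, below threshold.
  Kai: 1 of 3 neighbours < 3, below threshold.
Round 3 — no new infections; cascade stops.

no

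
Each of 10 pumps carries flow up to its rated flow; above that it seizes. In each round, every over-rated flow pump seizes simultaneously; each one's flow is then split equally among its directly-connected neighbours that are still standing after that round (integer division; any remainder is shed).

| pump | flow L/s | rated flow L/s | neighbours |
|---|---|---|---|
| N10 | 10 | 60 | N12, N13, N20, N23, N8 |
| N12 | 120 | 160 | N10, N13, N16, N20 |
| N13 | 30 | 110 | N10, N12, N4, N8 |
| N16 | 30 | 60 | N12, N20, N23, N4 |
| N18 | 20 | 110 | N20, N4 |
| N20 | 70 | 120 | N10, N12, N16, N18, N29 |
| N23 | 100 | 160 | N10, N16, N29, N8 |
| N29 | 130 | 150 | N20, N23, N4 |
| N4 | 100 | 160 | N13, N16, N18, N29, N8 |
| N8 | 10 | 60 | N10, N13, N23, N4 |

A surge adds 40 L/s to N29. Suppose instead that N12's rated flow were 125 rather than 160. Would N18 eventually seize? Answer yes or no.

With N12's rated flow at 125:
Round 1 — N29 at 170 > 150. N29 seizes.
  N29 sheds 170 L/s to N20, N23, N4: 56 each (2 lost).
    N20: 70+56 = 126 > 120
    N23: 100+56 = 156 ≤ 160
    N4: 100+56 = 156 ≤ 160
Round 2 — N20 seizes.
  N20 sheds 126 L/s to N10, N12, N16, N18: 31 each (2 lost).
    N10: 10+31 = 41 ≤ 60
    N12: 120+31 = 151 > 125
    N16: 30+31 = 61 > 60
    N18: 20+31 = 51 ≤ 110
Round 3 — N12, N16 seize.
  N12 sheds 151 L/s to N10, N13: 75 each (1 lost).
    N10: 41+75 = 116 > 60
    N13: 30+75 = 105 ≤ 110
  N16 sheds 61 L/s to N23, N4: 30 each (1 lost).
    N23: 156+30 = 186 > 160
    N4: 156+30 = 186 > 160
Round 4 — N10, N23, N4 seize.
  N10 sheds 116 L/s to N13, N8: 58 each.
    N13: 105+58 = 163 > 110
    N8: 10+58 = 68 > 60
  N23 sheds 186 L/s to N8: 186 each.
    N8: 68+186 = 254 > 60
  N4 sheds 186 L/s to N13, N18, N8: 62 each.
    N13: 163+62 = 225 > 110
    N18: 51+62 = 113 > 110
    N8: 254+62 = 316 > 60
Round 5 — N13, N18, N8 seize.
  N13 sheds 225 L/s: no online neighbours, lost.
  N18 sheds 113 L/s: no online neighbours, lost.
  N8 sheds 316 L/s: no online neighbours, lost.
No further seizures.

yes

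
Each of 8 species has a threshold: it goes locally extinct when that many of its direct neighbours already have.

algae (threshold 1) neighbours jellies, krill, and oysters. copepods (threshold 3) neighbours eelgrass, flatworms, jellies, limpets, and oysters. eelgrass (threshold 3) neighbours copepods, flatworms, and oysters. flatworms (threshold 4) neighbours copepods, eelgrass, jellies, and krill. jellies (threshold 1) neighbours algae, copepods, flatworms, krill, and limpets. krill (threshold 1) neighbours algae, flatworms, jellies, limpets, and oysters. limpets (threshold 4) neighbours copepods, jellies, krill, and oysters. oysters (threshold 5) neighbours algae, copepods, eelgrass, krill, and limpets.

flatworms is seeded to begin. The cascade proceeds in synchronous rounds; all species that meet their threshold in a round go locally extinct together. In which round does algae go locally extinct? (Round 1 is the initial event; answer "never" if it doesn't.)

Round 1 — flatworms goes locally extinct (initial).
Round 2 — checking thresholds:
  copepods: 1 of 5 neighbours < 3, holds.
  eelgrass: 1 of 3 neighbours < 3, holds.
  jellies: 1 of 5 neighbours ≥ 1, goes locally extinct.
  krill: 1 of 5 neighbours ≥ 1, goes locally extinct.
Round 3 — checking thresholds:
  algae: 2 of 3 neighbours ≥ 1, goes locally extinct.
  copepods: 2 of 5 neighbours < 3, holds.
  eelgrass: 1 of 3 neighbours < 3, holds.
  limpets: 2 of 4 neighbours < 4, holds.
  oysters: 1 of 5 neighbours < 5, holds.
Round 4 — no new extinctions; cascade stops.

3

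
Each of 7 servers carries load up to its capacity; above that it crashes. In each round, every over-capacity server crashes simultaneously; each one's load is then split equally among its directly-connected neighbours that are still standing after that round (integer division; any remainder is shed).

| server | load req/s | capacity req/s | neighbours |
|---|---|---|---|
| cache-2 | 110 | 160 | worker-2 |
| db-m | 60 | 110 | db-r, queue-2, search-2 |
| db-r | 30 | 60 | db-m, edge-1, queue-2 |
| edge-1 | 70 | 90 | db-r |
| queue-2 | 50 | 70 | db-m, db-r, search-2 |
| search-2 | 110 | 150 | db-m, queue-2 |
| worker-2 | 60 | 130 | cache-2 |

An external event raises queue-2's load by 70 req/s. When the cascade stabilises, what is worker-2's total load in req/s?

60

Round 1 — queue-2 at 120 > 70. queue-2 crashes.
  queue-2 sheds 120 req/s to db-m, db-r, search-2: 40 each.
    db-m: 60+40 = 100 ≤ 110
    db-r: 30+40 = 70 > 60
    search-2: 110+40 = 150 ≤ 150
Round 2 — db-r crashes.
  db-r sheds 70 req/s to db-m, edge-1: 35 each.
    db-m: 100+35 = 135 > 110
    edge-1: 70+35 = 105 > 90
Round 3 — db-m, edge-1 crash.
  db-m sheds 135 req/s to search-2: 135 each.
    search-2: 150+135 = 285 > 150
  edge-1 sheds 105 req/s: no online neighbours, lost.
Round 4 — search-2 crashes.
  search-2 sheds 285 req/s: no online neighbours, lost.
No further crashes.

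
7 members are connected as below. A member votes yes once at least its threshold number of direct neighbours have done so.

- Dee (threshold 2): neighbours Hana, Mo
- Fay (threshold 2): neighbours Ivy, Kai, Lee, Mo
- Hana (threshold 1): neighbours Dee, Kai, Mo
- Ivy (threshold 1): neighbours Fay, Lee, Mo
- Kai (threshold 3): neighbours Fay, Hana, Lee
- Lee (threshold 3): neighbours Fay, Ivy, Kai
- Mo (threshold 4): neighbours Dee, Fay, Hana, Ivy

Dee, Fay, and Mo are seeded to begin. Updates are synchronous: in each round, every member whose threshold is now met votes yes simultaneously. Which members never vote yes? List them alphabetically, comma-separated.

Kai, Lee

Round 1 — Dee, Fay, Mo vote yes (initial).
Round 2 — checking thresholds:
  Hana: 2 of 3 neighbours ≥ 1, votes yes.
  Ivy: 2 of 3 neighbours ≥ 1, votes yes.
  Kai: 1 of 3 neighbours < 3, not yet.
  Lee: 1 of 3 neighbours < 3, not yet.
Round 3 — no new yes votes; cascade stops.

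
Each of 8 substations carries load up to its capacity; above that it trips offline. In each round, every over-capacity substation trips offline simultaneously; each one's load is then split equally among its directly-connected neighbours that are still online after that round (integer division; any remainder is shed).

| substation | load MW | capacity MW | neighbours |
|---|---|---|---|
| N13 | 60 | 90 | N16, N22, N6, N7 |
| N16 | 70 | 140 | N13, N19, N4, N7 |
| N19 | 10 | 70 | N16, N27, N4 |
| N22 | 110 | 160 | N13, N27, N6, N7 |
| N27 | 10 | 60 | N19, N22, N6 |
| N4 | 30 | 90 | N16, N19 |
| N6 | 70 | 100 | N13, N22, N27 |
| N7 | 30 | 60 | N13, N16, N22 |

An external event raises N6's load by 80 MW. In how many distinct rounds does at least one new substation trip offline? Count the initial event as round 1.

5

Round 1 — N6 at 150 > 100. N6 trips offline.
  N6 sheds 150 MW to N13, N22, N27: 50 each.
    N13: 60+50 = 110 > 90
    N22: 110+50 = 160 ≤ 160
    N27: 10+50 = 60 ≤ 60
Round 2 — N13 trips offline.
  N13 sheds 110 MW to N16, N22, N7: 36 each (2 lost).
    N16: 70+36 = 106 ≤ 140
    N22: 160+36 = 196 > 160
    N7: 30+36 = 66 > 60
Round 3 — N22, N7 trip offline.
  N22 sheds 196 MW to N27: 196 each.
    N27: 60+196 = 256 > 60
  N7 sheds 66 MW to N16: 66 each.
    N16: 106+66 = 172 > 140
Round 4 — N16, N27 trip offline.
  N16 sheds 172 MW to N19, N4: 86 each.
    N19: 10+86 = 96 > 70
    N4: 30+86 = 116 > 90
  N27 sheds 256 MW to N19: 256 each.
    N19: 96+256 = 352 > 70
Round 5 — N19, N4 trip offline.
  N19 sheds 352 MW: no online neighbours, lost.
  N4 sheds 116 MW: no online neighbours, lost.
No further trips.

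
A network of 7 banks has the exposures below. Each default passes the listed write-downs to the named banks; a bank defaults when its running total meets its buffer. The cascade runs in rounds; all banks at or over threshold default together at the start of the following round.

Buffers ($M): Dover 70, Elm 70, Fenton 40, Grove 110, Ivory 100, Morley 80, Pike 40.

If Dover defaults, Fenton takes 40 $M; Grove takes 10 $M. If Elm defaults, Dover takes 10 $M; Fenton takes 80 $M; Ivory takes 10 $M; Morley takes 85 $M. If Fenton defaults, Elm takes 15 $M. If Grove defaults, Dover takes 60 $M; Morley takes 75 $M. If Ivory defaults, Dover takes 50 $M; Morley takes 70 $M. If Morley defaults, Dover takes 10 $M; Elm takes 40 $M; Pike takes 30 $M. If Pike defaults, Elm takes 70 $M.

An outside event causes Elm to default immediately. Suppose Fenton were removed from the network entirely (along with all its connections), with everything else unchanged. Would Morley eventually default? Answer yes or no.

yes

With Fenton removed:
Round 1 — Elm defaults (initial).
  Dover: +10 → 10 < 70
  Ivory: +10 → 10 < 100
  Morley: +85 → 85 ≥ 80
Round 2 — Morley defaults.
  Dover: +10 → 20 < 70
  Pike: +30 → 30 < 40
No further defaults.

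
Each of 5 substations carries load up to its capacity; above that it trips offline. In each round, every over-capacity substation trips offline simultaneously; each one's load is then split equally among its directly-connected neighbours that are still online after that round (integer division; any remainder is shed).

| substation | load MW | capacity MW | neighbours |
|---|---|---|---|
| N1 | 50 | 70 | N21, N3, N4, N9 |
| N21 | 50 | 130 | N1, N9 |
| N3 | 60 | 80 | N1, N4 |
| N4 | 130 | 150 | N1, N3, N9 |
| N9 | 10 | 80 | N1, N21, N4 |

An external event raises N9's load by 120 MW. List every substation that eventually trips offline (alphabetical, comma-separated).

N1, N21, N3, N4, N9

Round 1 — N9 at 130 > 80. N9 trips offline.
  N9 sheds 130 MW to N1, N21, N4: 43 each (1 lost).
    N1: 50+43 = 93 > 70
    N21: 50+43 = 93 ≤ 130
    N4: 130+43 = 173 > 150
Round 2 — N1, N4 trip offline.
  N1 sheds 93 MW to N21, N3: 46 each (1 lost).
    N21: 93+46 = 139 > 130
    N3: 60+46 = 106 > 80
  N4 sheds 173 MW to N3: 173 each.
    N3: 106+173 = 279 > 80
Round 3 — N21, N3 trip offline.
  N21 sheds 139 MW: no online neighbours, lost.
  N3 sheds 279 MW: no online neighbours, lost.
No further trips.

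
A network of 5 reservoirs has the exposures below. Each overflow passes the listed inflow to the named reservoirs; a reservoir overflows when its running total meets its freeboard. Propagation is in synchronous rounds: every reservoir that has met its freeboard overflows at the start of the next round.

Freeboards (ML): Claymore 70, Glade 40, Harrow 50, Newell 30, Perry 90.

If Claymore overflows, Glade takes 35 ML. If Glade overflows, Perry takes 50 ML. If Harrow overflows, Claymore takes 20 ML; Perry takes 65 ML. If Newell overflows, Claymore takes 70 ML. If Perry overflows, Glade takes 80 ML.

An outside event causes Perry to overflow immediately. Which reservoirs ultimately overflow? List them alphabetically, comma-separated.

Glade, Perry

Round 1 — Perry overflows (initial).
  Glade: +80 → 80 ≥ 40
Round 2 — Glade overflows.
No further overflows.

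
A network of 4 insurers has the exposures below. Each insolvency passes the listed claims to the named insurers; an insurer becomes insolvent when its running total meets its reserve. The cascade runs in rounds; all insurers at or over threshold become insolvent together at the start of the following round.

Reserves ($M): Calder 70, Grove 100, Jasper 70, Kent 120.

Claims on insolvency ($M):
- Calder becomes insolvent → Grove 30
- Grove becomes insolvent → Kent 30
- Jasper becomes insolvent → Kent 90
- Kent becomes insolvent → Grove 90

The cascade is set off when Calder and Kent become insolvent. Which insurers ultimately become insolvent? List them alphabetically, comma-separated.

Calder, Grove, Kent

Round 1 — Calder, Kent become insolvent (initial).
  Grove: +30+90 → 120 ≥ 100
Round 2 — Grove becomes insolvent.
No further insolvencies.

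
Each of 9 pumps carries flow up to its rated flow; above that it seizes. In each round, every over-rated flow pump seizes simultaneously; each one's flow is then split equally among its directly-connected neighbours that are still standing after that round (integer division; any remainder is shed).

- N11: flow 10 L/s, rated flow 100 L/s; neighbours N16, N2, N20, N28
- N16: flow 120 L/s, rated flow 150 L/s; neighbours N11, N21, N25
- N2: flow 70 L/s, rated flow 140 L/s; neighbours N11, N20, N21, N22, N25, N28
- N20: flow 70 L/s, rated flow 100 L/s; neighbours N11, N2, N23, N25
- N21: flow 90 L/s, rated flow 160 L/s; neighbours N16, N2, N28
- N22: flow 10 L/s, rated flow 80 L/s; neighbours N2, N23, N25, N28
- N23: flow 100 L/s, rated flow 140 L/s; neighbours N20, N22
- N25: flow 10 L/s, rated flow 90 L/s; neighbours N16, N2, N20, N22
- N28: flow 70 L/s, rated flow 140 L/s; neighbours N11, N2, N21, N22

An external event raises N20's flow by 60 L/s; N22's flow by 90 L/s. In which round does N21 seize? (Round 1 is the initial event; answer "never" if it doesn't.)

never

Round 1 — N20 at 130 > 100; N22 at 100 > 80. N20, N22 seize.
  N20 sheds 130 L/s to N11, N2, N23, N25: 32 each (2 lost).
    N11: 10+32 = 42 ≤ 100
    N2: 70+32 = 102 ≤ 140
    N23: 100+32 = 132 ≤ 140
    N25: 10+32 = 42 ≤ 90
  N22 sheds 100 L/s to N2, N23, N25, N28: 25 each.
    N2: 102+25 = 127 ≤ 140
    N23: 132+25 = 157 > 140
    N25: 42+25 = 67 ≤ 90
    N28: 70+25 = 95 ≤ 140
Round 2 — N23 seizes.
  N23 sheds 157 L/s: no online neighbours, lost.
No further seizures.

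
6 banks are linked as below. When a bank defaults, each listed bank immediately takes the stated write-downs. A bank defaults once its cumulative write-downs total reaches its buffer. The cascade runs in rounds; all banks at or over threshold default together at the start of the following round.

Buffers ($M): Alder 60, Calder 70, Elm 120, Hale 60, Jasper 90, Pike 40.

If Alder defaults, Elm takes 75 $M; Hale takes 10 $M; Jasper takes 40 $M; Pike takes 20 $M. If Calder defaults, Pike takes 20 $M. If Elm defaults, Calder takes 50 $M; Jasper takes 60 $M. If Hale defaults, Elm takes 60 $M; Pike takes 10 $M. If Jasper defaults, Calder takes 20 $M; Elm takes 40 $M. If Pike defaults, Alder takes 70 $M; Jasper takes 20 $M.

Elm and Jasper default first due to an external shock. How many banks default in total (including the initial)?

Round 1 — Elm, Jasper default (initial).
  Calder: +50+20 → 70 ≥ 70
Round 2 — Calder defaults.
  Pike: +20 → 20 < 40
No further defaults.

3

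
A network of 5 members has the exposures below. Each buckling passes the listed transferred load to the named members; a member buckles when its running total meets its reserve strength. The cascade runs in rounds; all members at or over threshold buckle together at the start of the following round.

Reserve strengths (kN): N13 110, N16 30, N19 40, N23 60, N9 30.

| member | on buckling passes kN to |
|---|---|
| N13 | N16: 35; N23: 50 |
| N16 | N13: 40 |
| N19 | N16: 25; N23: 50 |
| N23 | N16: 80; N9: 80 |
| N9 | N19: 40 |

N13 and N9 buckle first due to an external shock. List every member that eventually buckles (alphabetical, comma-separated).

Round 1 — N13, N9 buckle (initial).
  N16: +35 → 35 ≥ 30
  N19: +40 → 40 ≥ 40
  N23: +50 → 50 < 60
Round 2 — N16, N19 buckle.
  N23: +50 → 100 ≥ 60
Round 3 — N23 buckles.
No further bucklings.

N13, N16, N19, N23, N9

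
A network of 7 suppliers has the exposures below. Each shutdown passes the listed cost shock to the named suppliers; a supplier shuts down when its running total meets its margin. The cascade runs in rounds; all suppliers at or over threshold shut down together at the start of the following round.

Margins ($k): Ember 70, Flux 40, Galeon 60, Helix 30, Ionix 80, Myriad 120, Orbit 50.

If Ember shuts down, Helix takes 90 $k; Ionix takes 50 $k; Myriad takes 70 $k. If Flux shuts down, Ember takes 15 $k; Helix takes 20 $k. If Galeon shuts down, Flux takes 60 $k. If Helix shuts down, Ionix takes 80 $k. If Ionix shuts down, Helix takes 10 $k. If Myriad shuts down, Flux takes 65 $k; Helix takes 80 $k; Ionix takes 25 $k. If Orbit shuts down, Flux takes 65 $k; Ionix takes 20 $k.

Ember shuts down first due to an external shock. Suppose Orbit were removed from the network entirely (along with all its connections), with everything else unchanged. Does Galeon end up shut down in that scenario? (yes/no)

no

With Orbit removed:
Round 1 — Ember shuts down (initial).
  Helix: +90 → 90 ≥ 30
  Ionix: +50 → 50 < 80
  Myriad: +70 → 70 < 120
Round 2 — Helix shuts down.
  Ionix: +80 → 130 ≥ 80
Round 3 — Ionix shuts down.
No further shutdowns.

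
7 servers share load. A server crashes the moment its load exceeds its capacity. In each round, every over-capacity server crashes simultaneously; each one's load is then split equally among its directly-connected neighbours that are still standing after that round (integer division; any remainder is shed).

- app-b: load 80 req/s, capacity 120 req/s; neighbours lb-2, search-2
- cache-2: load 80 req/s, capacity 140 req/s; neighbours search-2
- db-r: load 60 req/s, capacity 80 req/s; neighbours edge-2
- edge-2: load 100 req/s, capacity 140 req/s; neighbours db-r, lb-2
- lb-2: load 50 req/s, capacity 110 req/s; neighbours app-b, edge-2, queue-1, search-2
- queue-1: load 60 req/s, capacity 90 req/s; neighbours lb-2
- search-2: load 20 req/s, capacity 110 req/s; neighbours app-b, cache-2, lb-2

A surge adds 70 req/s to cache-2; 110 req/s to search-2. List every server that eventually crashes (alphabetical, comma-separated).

Round 1 — cache-2 at 150 > 140; search-2 at 130 > 110. cache-2, search-2 crash.
  cache-2 sheds 150 req/s: no online neighbours, lost.
  search-2 sheds 130 req/s to app-b, lb-2: 65 each.
    app-b: 80+65 = 145 > 120
    lb-2: 50+65 = 115 > 110
Round 2 — app-b, lb-2 crash.
  app-b sheds 145 req/s: no online neighbours, lost.
  lb-2 sheds 115 req/s to edge-2, queue-1: 57 each (1 lost).
    edge-2: 100+57 = 157 > 140
    queue-1: 60+57 = 117 > 90
Round 3 — edge-2, queue-1 crash.
  edge-2 sheds 157 req/s to db-r: 157 each.
    db-r: 60+157 = 217 > 80
  queue-1 sheds 117 req/s: no online neighbours, lost.
Round 4 — db-r crashes.
  db-r sheds 217 req/s: no online neighbours, lost.
No further crashes.

app-b, cache-2, db-r, edge-2, lb-2, queue-1, search-2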